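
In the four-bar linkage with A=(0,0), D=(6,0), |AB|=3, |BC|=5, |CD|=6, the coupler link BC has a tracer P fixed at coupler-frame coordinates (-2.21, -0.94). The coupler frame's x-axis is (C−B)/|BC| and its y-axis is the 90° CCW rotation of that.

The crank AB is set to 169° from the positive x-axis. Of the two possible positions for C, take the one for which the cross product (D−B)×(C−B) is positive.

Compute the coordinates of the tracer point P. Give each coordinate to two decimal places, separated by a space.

A=(0,0), D=(6.00,0)
B = A + 3.00·(cos169°, sin169°) = (-2.9449, 0.5724)
|BD| = 8.9632
circle(B,5.00) ∩ circle(D,6.00): a=3.8680, h=3.1684
  candidates: C₊=(1.1175,3.4873) cross=28.399; C₋=(0.7128,-2.8365) cross=-28.399
  mode + wants cross > 0 → take C=(1.1175,3.4873) (cross=28.399)
ex = (C−B)/|BC| = (0.8125,0.5830); ey = (-0.5830,0.8125)
P = B + -2.21·ex + -0.94·ey = (-4.1925,-1.4797)

-4.19 -1.48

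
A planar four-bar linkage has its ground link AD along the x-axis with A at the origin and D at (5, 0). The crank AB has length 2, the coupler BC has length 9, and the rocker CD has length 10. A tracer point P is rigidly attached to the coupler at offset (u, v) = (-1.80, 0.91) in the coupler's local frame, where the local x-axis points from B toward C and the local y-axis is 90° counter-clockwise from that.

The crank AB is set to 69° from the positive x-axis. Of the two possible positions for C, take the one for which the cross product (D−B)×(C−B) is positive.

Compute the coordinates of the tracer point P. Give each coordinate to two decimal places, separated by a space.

A=(0,0), D=(5.00,0)
B = A + 2.00·(cos69°, sin69°) = (0.7167, 1.8672)
|BD| = 4.6725
circle(B,9.00) ∩ circle(D,10.00): a=0.3031, h=8.9949
  candidates: C₊=(4.5890,9.9915) cross=42.029; C₋=(-2.5998,-6.4995) cross=-42.029
  mode + wants cross > 0 → take C=(4.5890,9.9915) (cross=42.029)
ex = (C−B)/|BC| = (0.4302,0.9027); ey = (-0.9027,0.4302)
P = B + -1.80·ex + 0.91·ey = (-0.8792,0.6338)

-0.88 0.63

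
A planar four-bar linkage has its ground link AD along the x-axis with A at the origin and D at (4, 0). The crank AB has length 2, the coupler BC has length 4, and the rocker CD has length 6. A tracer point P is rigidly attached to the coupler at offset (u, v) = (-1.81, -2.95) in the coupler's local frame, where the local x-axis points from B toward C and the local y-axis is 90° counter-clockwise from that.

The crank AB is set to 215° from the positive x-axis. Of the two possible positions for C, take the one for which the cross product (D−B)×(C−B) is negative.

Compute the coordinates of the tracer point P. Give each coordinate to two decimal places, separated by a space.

A=(0,0), D=(4.00,0)
B = A + 2.00·(cos215°, sin215°) = (-1.6383, -1.1472)
|BD| = 5.7538
circle(B,4.00) ∩ circle(D,6.00): a=1.1389, h=3.8344
  candidates: C₊=(-1.2867,2.8374) cross=22.063; C₋=(0.2422,-4.6775) cross=-22.063
  mode - wants cross < 0 → take C=(0.2422,-4.6775) (cross=-22.063)
ex = (C−B)/|BC| = (0.4701,-0.8826); ey = (0.8826,0.4701)
P = B + -1.81·ex + -2.95·ey = (-5.0929,-0.9366)

-5.09 -0.94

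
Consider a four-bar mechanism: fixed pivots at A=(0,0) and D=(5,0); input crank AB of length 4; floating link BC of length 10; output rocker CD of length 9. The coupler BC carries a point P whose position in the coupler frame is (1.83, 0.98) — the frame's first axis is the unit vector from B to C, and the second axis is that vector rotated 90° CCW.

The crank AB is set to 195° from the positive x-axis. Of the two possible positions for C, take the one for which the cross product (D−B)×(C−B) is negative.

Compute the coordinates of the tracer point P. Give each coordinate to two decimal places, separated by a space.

-1.93 -1.80

A=(0,0), D=(5.00,0)
B = A + 4.00·(cos195°, sin195°) = (-3.8637, -1.0353)
|BD| = 8.9240
circle(B,10.00) ∩ circle(D,9.00): a=5.5265, h=8.3341
  candidates: C₊=(0.6587,7.8837) cross=74.373; C₋=(2.5924,-8.6720) cross=-74.373
  mode - wants cross < 0 → take C=(2.5924,-8.6720) (cross=-74.373)
ex = (C−B)/|BC| = (0.6456,-0.7637); ey = (0.7637,0.6456)
P = B + 1.83·ex + 0.98·ey = (-1.9338,-1.8001)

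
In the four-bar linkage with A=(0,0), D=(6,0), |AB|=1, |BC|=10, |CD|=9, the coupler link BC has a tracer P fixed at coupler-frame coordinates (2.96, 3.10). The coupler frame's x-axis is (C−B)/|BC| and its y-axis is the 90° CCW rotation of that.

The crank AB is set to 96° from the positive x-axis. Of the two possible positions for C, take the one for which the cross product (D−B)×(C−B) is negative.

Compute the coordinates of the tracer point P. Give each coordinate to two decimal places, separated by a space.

3.77 -0.84

A=(0,0), D=(6.00,0)
B = A + 1.00·(cos96°, sin96°) = (-0.1045, 0.9945)
|BD| = 6.1850
circle(B,10.00) ∩ circle(D,9.00): a=4.6285, h=8.8644
  candidates: C₊=(5.8891,8.9993) cross=54.826; C₋=(3.0384,-8.4987) cross=-54.826
  mode - wants cross < 0 → take C=(3.0384,-8.4987) (cross=-54.826)
ex = (C−B)/|BC| = (0.3143,-0.9493); ey = (0.9493,0.3143)
P = B + 2.96·ex + 3.10·ey = (3.7687,-0.8412)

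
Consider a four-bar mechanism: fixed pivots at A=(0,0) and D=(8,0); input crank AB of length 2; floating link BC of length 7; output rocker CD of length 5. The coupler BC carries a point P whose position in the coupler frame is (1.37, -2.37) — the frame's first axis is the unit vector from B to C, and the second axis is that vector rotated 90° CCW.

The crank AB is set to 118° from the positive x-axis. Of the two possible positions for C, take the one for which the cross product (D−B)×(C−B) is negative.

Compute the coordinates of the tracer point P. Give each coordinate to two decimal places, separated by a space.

-1.61 -0.89

A=(0,0), D=(8.00,0)
B = A + 2.00·(cos118°, sin118°) = (-0.9389, 1.7659)
|BD| = 9.1117
circle(B,7.00) ∩ circle(D,5.00): a=5.8728, h=3.8092
  candidates: C₊=(5.5608,4.3647) cross=34.708; C₋=(4.0843,-3.1092) cross=-34.708
  mode - wants cross < 0 → take C=(4.0843,-3.1092) (cross=-34.708)
ex = (C−B)/|BC| = (0.7176,-0.6964); ey = (0.6964,0.7176)
P = B + 1.37·ex + -2.37·ey = (-1.6064,-0.8890)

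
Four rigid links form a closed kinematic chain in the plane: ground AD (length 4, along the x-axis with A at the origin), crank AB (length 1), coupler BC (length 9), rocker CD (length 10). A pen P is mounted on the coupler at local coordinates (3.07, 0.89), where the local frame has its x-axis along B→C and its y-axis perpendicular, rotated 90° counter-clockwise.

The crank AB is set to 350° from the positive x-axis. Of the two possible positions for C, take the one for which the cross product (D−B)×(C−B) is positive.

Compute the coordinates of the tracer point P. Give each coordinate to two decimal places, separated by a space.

A=(0,0), D=(4.00,0)
B = A + 1.00·(cos350°, sin350°) = (0.9848, -0.1736)
|BD| = 3.0202
circle(B,9.00) ∩ circle(D,10.00): a=-1.6354, h=8.8502
  candidates: C₊=(-1.1567,8.5678) cross=26.729; C₋=(-0.1390,-9.1032) cross=-26.729
  mode + wants cross > 0 → take C=(-1.1567,8.5678) (cross=26.729)
ex = (C−B)/|BC| = (-0.2379,0.9713); ey = (-0.9713,-0.2379)
P = B + 3.07·ex + 0.89·ey = (-0.6101,2.5964)

-0.61 2.60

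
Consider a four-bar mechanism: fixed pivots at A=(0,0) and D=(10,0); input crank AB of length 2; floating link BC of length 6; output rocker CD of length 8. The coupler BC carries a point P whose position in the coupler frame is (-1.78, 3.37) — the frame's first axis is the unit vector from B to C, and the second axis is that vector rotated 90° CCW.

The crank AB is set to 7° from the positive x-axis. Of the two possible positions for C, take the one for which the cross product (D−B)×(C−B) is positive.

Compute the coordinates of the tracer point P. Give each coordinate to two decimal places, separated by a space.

A=(0,0), D=(10.00,0)
B = A + 2.00·(cos7°, sin7°) = (1.9851, 0.2437)
|BD| = 8.0186
circle(B,6.00) ∩ circle(D,8.00): a=2.2634, h=5.5567
  candidates: C₊=(4.4163,5.7291) cross=44.557; C₋=(4.0785,-5.3792) cross=-44.557
  mode + wants cross > 0 → take C=(4.4163,5.7291) (cross=44.557)
ex = (C−B)/|BC| = (0.4052,0.9142); ey = (-0.9142,0.4052)
P = B + -1.78·ex + 3.37·ey = (-1.8171,-0.0180)

-1.82 -0.02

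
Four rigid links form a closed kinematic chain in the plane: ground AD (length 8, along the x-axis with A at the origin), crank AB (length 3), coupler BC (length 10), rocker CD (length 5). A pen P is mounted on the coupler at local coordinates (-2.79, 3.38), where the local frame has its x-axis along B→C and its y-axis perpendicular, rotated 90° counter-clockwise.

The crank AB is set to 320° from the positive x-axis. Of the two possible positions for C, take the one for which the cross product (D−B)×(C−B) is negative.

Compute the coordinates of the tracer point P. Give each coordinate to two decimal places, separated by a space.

A=(0,0), D=(8.00,0)
B = A + 3.00·(cos320°, sin320°) = (2.2981, -1.9284)
|BD| = 6.0191
circle(B,10.00) ∩ circle(D,5.00): a=9.2397, h=3.8246
  candidates: C₊=(9.8255,4.6548) cross=23.021; C₋=(12.2761,-2.5913) cross=-23.021
  mode - wants cross < 0 → take C=(12.2761,-2.5913) (cross=-23.021)
ex = (C−B)/|BC| = (0.9978,-0.0663); ey = (0.0663,0.9978)
P = B + -2.79·ex + 3.38·ey = (-0.2617,1.6292)

-0.26 1.63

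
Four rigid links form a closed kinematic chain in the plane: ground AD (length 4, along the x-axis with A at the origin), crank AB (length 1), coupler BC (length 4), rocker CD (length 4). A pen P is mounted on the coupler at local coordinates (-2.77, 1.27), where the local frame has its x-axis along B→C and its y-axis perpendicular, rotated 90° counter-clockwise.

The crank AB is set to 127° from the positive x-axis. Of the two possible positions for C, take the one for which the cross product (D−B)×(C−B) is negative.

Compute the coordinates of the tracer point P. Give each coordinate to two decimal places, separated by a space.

-0.67 3.85

A=(0,0), D=(4.00,0)
B = A + 1.00·(cos127°, sin127°) = (-0.6018, 0.7986)
|BD| = 4.6706
circle(B,4.00) ∩ circle(D,4.00): a=2.3353, h=3.2475
  candidates: C₊=(2.2544,3.5990) cross=15.168; C₋=(1.1438,-2.8004) cross=-15.168
  mode - wants cross < 0 → take C=(1.1438,-2.8004) (cross=-15.168)
ex = (C−B)/|BC| = (0.4364,-0.8998); ey = (0.8998,0.4364)
P = B + -2.77·ex + 1.27·ey = (-0.6680,3.8452)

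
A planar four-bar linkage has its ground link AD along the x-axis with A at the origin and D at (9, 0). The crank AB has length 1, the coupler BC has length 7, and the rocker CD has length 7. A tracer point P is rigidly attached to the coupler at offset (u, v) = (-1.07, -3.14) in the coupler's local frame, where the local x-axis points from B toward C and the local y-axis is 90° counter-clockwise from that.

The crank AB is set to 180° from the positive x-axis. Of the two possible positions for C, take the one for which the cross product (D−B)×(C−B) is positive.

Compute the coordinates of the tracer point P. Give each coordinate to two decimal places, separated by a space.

0.43 -2.99

A=(0,0), D=(9.00,0)
B = A + 1.00·(cos180°, sin180°) = (-1.0000, 0.0000)
|BD| = 10.0000
circle(B,7.00) ∩ circle(D,7.00): a=5.0000, h=4.8990
  candidates: C₊=(4.0000,4.8990) cross=48.990; C₋=(4.0000,-4.8990) cross=-48.990
  mode + wants cross > 0 → take C=(4.0000,4.8990) (cross=48.990)
ex = (C−B)/|BC| = (0.7143,0.6999); ey = (-0.6999,0.7143)
P = B + -1.07·ex + -3.14·ey = (0.4333,-2.9917)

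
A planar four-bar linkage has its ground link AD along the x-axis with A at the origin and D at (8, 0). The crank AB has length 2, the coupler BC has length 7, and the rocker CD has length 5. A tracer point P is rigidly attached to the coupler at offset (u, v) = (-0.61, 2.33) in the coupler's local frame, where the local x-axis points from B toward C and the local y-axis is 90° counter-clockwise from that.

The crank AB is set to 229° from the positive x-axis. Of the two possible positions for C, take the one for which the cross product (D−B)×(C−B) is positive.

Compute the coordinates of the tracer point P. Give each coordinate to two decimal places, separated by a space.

A=(0,0), D=(8.00,0)
B = A + 2.00·(cos229°, sin229°) = (-1.3121, -1.5094)
|BD| = 9.4337
circle(B,7.00) ∩ circle(D,5.00): a=5.9889, h=3.6240
  candidates: C₊=(4.0197,3.0261) cross=34.188; C₋=(5.1794,-4.1285) cross=-34.188
  mode + wants cross > 0 → take C=(4.0197,3.0261) (cross=34.188)
ex = (C−B)/|BC| = (0.7617,0.6479); ey = (-0.6479,0.7617)
P = B + -0.61·ex + 2.33·ey = (-3.2864,-0.1299)

-3.29 -0.13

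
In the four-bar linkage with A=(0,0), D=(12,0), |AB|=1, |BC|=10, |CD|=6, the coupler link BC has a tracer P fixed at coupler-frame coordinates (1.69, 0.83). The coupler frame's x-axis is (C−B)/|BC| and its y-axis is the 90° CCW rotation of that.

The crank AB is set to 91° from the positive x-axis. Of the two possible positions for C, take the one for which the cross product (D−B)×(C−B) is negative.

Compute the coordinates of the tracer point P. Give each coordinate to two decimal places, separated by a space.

1.85 0.73

A=(0,0), D=(12.00,0)
B = A + 1.00·(cos91°, sin91°) = (-0.0175, 0.9998)
|BD| = 12.0590
circle(B,10.00) ∩ circle(D,6.00): a=8.6831, h=4.9602
  candidates: C₊=(9.0470,5.2230) cross=59.815; C₋=(8.2245,-4.6632) cross=-59.815
  mode - wants cross < 0 → take C=(8.2245,-4.6632) (cross=-59.815)
ex = (C−B)/|BC| = (0.8242,-0.5663); ey = (0.5663,0.8242)
P = B + 1.69·ex + 0.83·ey = (1.8455,0.7269)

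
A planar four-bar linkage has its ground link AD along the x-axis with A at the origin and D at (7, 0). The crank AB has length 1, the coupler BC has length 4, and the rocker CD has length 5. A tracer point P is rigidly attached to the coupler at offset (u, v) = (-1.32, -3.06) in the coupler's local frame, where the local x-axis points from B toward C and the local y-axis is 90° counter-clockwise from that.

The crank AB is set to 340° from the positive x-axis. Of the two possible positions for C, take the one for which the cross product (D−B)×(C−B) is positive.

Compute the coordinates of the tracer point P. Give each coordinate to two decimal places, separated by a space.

2.85 -3.07

A=(0,0), D=(7.00,0)
B = A + 1.00·(cos340°, sin340°) = (0.9397, -0.3420)
|BD| = 6.0700
circle(B,4.00) ∩ circle(D,5.00): a=2.2936, h=3.2771
  candidates: C₊=(3.0450,3.0591) cross=19.892; C₋=(3.4143,-3.4847) cross=-19.892
  mode + wants cross > 0 → take C=(3.0450,3.0591) (cross=19.892)
ex = (C−B)/|BC| = (0.5263,0.8503); ey = (-0.8503,0.5263)
P = B + -1.32·ex + -3.06·ey = (2.8468,-3.0750)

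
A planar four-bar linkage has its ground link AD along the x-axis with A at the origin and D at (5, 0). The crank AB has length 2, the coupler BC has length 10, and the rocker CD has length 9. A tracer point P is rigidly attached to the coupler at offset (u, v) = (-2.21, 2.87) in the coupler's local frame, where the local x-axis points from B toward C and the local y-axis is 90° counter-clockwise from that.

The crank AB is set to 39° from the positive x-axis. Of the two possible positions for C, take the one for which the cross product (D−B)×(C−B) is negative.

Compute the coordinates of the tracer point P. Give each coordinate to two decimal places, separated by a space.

4.17 3.77

A=(0,0), D=(5.00,0)
B = A + 2.00·(cos39°, sin39°) = (1.5543, 1.2586)
|BD| = 3.6684
circle(B,10.00) ∩ circle(D,9.00): a=4.4239, h=8.9682
  candidates: C₊=(8.7867,8.1646) cross=32.899; C₋=(2.6326,-8.6831) cross=-32.899
  mode - wants cross < 0 → take C=(2.6326,-8.6831) (cross=-32.899)
ex = (C−B)/|BC| = (0.1078,-0.9942); ey = (0.9942,0.1078)
P = B + -2.21·ex + 2.87·ey = (4.1693,3.7652)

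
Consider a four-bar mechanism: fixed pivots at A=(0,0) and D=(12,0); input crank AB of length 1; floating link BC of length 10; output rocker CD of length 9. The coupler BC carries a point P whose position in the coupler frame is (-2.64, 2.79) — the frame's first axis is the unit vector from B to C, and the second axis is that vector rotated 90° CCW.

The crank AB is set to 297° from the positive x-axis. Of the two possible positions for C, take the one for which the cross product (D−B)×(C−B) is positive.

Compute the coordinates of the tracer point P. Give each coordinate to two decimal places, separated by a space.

A=(0,0), D=(12.00,0)
B = A + 1.00·(cos297°, sin297°) = (0.4540, -0.8910)
|BD| = 11.5803
circle(B,10.00) ∩ circle(D,9.00): a=6.6105, h=7.5034
  candidates: C₊=(6.4676,7.0988) cross=86.892; C₋=(7.6222,-7.8635) cross=-86.892
  mode + wants cross > 0 → take C=(6.4676,7.0988) (cross=86.892)
ex = (C−B)/|BC| = (0.6014,0.7990); ey = (-0.7990,0.6014)
P = B + -2.64·ex + 2.79·ey = (-3.3627,-1.3225)

-3.36 -1.32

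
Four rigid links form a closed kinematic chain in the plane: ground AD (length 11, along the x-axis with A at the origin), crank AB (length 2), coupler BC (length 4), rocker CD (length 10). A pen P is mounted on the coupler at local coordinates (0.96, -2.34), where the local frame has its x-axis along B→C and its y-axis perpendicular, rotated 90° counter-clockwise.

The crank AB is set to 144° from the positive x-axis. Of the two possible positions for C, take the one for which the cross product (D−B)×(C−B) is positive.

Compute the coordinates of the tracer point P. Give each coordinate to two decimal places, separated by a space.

A=(0,0), D=(11.00,0)
B = A + 2.00·(cos144°, sin144°) = (-1.6180, 1.1756)
|BD| = 12.6727
circle(B,4.00) ∩ circle(D,10.00): a=3.0221, h=2.6205
  candidates: C₊=(1.6341,3.5044) cross=33.208; C₋=(1.1480,-1.7139) cross=-33.208
  mode + wants cross > 0 → take C=(1.6341,3.5044) (cross=33.208)
ex = (C−B)/|BC| = (0.8130,0.5822); ey = (-0.5822,0.8130)
P = B + 0.96·ex + -2.34·ey = (0.5248,-0.1680)

0.52 -0.17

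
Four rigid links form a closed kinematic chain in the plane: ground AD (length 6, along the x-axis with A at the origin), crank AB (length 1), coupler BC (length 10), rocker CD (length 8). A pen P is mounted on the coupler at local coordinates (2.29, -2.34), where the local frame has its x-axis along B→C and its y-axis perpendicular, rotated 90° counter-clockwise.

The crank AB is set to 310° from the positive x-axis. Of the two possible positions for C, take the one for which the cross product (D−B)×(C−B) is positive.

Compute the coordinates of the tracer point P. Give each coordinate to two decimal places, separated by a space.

A=(0,0), D=(6.00,0)
B = A + 1.00·(cos310°, sin310°) = (0.6428, -0.7660)
|BD| = 5.4117
circle(B,10.00) ∩ circle(D,8.00): a=6.0320, h=7.9759
  candidates: C₊=(5.4850,7.9834) cross=43.163; C₋=(7.7430,-7.8078) cross=-43.163
  mode + wants cross > 0 → take C=(5.4850,7.9834) (cross=43.163)
ex = (C−B)/|BC| = (0.4842,0.8749); ey = (-0.8749,0.4842)
P = B + 2.29·ex + -2.34·ey = (3.7990,0.1045)

3.80 0.10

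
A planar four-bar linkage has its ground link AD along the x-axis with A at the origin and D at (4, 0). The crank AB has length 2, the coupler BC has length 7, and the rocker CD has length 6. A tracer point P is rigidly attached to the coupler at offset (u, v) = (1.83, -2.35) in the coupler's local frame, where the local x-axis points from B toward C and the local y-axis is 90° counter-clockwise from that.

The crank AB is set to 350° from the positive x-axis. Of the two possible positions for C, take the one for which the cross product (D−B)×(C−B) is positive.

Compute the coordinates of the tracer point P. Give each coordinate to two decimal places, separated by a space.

4.89 0.22

A=(0,0), D=(4.00,0)
B = A + 2.00·(cos350°, sin350°) = (1.9696, -0.3473)
|BD| = 2.0599
circle(B,7.00) ∩ circle(D,6.00): a=4.1855, h=5.6109
  candidates: C₊=(5.1492,5.8889) cross=11.558; C₋=(7.0412,-5.1722) cross=-11.558
  mode + wants cross > 0 → take C=(5.1492,5.8889) (cross=11.558)
ex = (C−B)/|BC| = (0.4542,0.8909); ey = (-0.8909,0.4542)
P = B + 1.83·ex + -2.35·ey = (4.8944,0.2156)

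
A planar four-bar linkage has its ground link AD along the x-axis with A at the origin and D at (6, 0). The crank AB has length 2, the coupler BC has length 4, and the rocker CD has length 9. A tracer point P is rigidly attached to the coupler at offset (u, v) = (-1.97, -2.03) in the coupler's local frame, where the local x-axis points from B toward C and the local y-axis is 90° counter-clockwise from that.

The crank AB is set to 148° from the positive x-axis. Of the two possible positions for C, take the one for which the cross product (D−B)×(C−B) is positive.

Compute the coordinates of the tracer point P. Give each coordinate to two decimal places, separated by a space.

A=(0,0), D=(6.00,0)
B = A + 2.00·(cos148°, sin148°) = (-1.6961, 1.0598)
|BD| = 7.7687
circle(B,4.00) ∩ circle(D,9.00): a=-0.2991, h=3.9888
  candidates: C₊=(-1.4482,5.0521) cross=30.988; C₋=(-2.5365,-2.8509) cross=-30.988
  mode + wants cross > 0 → take C=(-1.4482,5.0521) (cross=30.988)
ex = (C−B)/|BC| = (0.0620,0.9981); ey = (-0.9981,0.0620)
P = B + -1.97·ex + -2.03·ey = (0.2079,-1.0322)

0.21 -1.03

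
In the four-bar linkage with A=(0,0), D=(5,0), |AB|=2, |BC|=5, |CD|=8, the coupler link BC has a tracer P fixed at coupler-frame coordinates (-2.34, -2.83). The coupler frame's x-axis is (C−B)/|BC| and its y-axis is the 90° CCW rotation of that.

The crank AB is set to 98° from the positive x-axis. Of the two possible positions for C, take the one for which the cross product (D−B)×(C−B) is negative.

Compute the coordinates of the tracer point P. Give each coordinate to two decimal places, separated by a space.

-1.68 5.37

A=(0,0), D=(5.00,0)
B = A + 2.00·(cos98°, sin98°) = (-0.2783, 1.9805)
|BD| = 5.6377
circle(B,5.00) ∩ circle(D,8.00): a=-0.6400, h=4.9589
  candidates: C₊=(0.8645,6.8482) cross=27.957; C₋=(-2.6196,-2.4374) cross=-27.957
  mode - wants cross < 0 → take C=(-2.6196,-2.4374) (cross=-27.957)
ex = (C−B)/|BC| = (-0.4683,-0.8836); ey = (0.8836,-0.4683)
P = B + -2.34·ex + -2.83·ey = (-1.6832,5.3733)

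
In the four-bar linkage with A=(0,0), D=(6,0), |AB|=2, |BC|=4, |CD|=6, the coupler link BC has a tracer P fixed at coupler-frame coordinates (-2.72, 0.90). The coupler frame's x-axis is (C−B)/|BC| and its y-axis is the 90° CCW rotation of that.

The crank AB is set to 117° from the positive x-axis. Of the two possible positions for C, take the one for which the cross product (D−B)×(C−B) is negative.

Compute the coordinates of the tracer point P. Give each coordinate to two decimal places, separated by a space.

A=(0,0), D=(6.00,0)
B = A + 2.00·(cos117°, sin117°) = (-0.9080, 1.7820)
|BD| = 7.1341
circle(B,4.00) ∩ circle(D,6.00): a=2.1654, h=3.3632
  candidates: C₊=(2.0288,4.4977) cross=23.994; C₋=(0.3486,-2.0155) cross=-23.994
  mode - wants cross < 0 → take C=(0.3486,-2.0155) (cross=-23.994)
ex = (C−B)/|BC| = (0.3142,-0.9494); ey = (0.9494,0.3142)
P = B + -2.72·ex + 0.90·ey = (-0.9080,4.6470)

-0.91 4.65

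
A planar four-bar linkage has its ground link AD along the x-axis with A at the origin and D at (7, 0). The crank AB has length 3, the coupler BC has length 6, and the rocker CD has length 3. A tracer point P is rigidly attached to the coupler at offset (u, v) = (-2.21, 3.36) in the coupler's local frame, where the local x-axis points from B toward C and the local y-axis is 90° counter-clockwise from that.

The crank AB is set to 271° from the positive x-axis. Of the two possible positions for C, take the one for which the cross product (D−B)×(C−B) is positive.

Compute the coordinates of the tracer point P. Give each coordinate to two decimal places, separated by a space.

-3.89 -2.20

A=(0,0), D=(7.00,0)
B = A + 3.00·(cos271°, sin271°) = (0.0524, -2.9995)
|BD| = 7.5675
circle(B,6.00) ∩ circle(D,3.00): a=5.5677, h=2.2362
  candidates: C₊=(4.2776,1.2604) cross=16.923; C₋=(6.0504,-2.8457) cross=-16.923
  mode + wants cross > 0 → take C=(4.2776,1.2604) (cross=16.923)
ex = (C−B)/|BC| = (0.7042,0.7100); ey = (-0.7100,0.7042)
P = B + -2.21·ex + 3.36·ey = (-3.8895,-2.2025)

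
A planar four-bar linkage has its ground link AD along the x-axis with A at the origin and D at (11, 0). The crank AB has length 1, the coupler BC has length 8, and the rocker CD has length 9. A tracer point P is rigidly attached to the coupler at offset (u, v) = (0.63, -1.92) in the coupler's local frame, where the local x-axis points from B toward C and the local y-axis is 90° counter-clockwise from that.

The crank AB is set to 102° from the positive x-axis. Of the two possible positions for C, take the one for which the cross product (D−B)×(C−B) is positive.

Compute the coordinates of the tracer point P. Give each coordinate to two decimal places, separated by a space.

A=(0,0), D=(11.00,0)
B = A + 1.00·(cos102°, sin102°) = (-0.2079, 0.9781)
|BD| = 11.2505
circle(B,8.00) ∩ circle(D,9.00): a=4.8697, h=6.3471
  candidates: C₊=(5.1952,6.8778) cross=71.408; C₋=(4.0916,-5.7683) cross=-71.408
  mode + wants cross > 0 → take C=(5.1952,6.8778) (cross=71.408)
ex = (C−B)/|BC| = (0.6754,0.7375); ey = (-0.7375,0.6754)
P = B + 0.63·ex + -1.92·ey = (1.6335,0.1460)

1.63 0.15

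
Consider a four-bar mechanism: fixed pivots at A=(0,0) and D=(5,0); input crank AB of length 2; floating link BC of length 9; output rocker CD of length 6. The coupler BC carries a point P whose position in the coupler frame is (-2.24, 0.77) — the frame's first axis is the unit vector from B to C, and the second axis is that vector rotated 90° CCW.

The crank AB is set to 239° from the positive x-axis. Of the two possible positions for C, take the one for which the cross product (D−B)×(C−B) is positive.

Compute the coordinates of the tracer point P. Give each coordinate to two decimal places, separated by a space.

A=(0,0), D=(5.00,0)
B = A + 2.00·(cos239°, sin239°) = (-1.0301, -1.7143)
|BD| = 6.2690
circle(B,9.00) ∩ circle(D,6.00): a=6.7236, h=5.9828
  candidates: C₊=(3.8012,5.8790) cross=37.506; C₋=(7.0733,-5.6304) cross=-37.506
  mode + wants cross > 0 → take C=(3.8012,5.8790) (cross=37.506)
ex = (C−B)/|BC| = (0.5368,0.8437); ey = (-0.8437,0.5368)
P = B + -2.24·ex + 0.77·ey = (-2.8822,-3.1909)

-2.88 -3.19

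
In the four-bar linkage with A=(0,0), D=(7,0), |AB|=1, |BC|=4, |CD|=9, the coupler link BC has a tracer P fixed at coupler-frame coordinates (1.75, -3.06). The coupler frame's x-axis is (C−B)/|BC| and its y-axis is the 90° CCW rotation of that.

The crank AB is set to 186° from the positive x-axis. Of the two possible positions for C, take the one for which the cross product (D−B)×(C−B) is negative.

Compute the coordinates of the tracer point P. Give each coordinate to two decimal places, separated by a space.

A=(0,0), D=(7.00,0)
B = A + 1.00·(cos186°, sin186°) = (-0.9945, -0.1045)
|BD| = 7.9952
circle(B,4.00) ∩ circle(D,9.00): a=-0.0673, h=3.9994
  candidates: C₊=(-1.1141,3.8937) cross=31.976; C₋=(-1.0096,-4.1045) cross=-31.976
  mode - wants cross < 0 → take C=(-1.0096,-4.1045) (cross=-31.976)
ex = (C−B)/|BC| = (-0.0038,-1.0000); ey = (1.0000,-0.0038)
P = B + 1.75·ex + -3.06·ey = (-4.0611,-1.8430)

-4.06 -1.84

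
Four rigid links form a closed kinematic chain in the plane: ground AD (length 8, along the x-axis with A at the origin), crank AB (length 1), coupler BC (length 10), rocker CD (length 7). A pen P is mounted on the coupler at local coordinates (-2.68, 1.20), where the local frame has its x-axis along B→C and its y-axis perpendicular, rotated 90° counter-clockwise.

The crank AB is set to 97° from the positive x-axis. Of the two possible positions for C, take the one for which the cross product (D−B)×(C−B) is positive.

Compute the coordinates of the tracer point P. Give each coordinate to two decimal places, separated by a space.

-2.99 0.34

A=(0,0), D=(8.00,0)
B = A + 1.00·(cos97°, sin97°) = (-0.1219, 0.9925)
|BD| = 8.1823
circle(B,10.00) ∩ circle(D,7.00): a=7.2076, h=6.9318
  candidates: C₊=(7.8734,6.9989) cross=56.718; C₋=(6.1917,-6.7624) cross=-56.718
  mode + wants cross > 0 → take C=(7.8734,6.9989) (cross=56.718)
ex = (C−B)/|BC| = (0.7995,0.6006); ey = (-0.6006,0.7995)
P = B + -2.68·ex + 1.20·ey = (-2.9854,0.3423)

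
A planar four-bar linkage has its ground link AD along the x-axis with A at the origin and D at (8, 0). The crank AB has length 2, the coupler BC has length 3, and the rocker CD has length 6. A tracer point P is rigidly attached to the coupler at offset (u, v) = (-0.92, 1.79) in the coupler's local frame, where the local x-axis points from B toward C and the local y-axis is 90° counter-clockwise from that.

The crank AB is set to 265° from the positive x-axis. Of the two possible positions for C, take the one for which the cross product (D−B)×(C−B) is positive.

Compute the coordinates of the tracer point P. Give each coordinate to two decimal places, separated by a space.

-2.07 -1.33

A=(0,0), D=(8.00,0)
B = A + 2.00·(cos265°, sin265°) = (-0.1743, -1.9924)
|BD| = 8.4136
circle(B,3.00) ∩ circle(D,6.00): a=2.6023, h=1.4927
  candidates: C₊=(2.0005,0.0741) cross=12.559; C₋=(2.7074,-2.8264) cross=-12.559
  mode + wants cross > 0 → take C=(2.0005,0.0741) (cross=12.559)
ex = (C−B)/|BC| = (0.7249,0.6888); ey = (-0.6888,0.7249)
P = B + -0.92·ex + 1.79·ey = (-2.0742,-1.3285)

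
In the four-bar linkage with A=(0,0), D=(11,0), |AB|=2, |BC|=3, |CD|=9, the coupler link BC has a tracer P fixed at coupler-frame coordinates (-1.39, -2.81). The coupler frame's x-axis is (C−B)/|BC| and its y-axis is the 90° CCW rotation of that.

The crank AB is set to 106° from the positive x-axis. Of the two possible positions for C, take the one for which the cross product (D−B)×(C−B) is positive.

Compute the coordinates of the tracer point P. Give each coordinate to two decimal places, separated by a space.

A=(0,0), D=(11.00,0)
B = A + 2.00·(cos106°, sin106°) = (-0.5513, 1.9225)
|BD| = 11.7102
circle(B,3.00) ∩ circle(D,9.00): a=2.7808, h=1.1256
  candidates: C₊=(2.3766,2.5763) cross=13.181; C₋=(2.0070,0.3557) cross=-13.181
  mode + wants cross > 0 → take C=(2.3766,2.5763) (cross=13.181)
ex = (C−B)/|BC| = (0.9760,0.2179); ey = (-0.2179,0.9760)
P = B + -1.39·ex + -2.81·ey = (-1.2955,-1.1229)

-1.30 -1.12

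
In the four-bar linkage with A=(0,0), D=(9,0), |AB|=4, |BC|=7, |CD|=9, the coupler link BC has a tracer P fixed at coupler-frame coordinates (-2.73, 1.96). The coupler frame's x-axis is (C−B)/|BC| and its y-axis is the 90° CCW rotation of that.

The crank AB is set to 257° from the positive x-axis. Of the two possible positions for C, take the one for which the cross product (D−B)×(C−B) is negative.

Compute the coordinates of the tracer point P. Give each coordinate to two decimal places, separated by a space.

A=(0,0), D=(9.00,0)
B = A + 4.00·(cos257°, sin257°) = (-0.8998, -3.8975)
|BD| = 10.6394
circle(B,7.00) ∩ circle(D,9.00): a=3.8158, h=5.8685
  candidates: C₊=(0.5010,2.9609) cross=62.437; C₋=(4.8006,-7.9602) cross=-62.437
  mode - wants cross < 0 → take C=(4.8006,-7.9602) (cross=-62.437)
ex = (C−B)/|BC| = (0.8143,-0.5804); ey = (0.5804,0.8143)
P = B + -2.73·ex + 1.96·ey = (-1.9854,-0.7169)

-1.99 -0.72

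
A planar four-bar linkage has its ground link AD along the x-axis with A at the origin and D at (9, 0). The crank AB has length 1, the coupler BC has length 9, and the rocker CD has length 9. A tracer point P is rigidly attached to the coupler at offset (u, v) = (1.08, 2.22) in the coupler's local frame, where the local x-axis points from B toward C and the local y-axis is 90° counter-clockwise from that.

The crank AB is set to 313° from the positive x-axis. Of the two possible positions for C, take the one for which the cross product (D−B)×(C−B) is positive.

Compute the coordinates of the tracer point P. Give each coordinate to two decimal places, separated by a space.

A=(0,0), D=(9.00,0)
B = A + 1.00·(cos313°, sin313°) = (0.6820, -0.7314)
|BD| = 8.3501
circle(B,9.00) ∩ circle(D,9.00): a=4.1750, h=7.9730
  candidates: C₊=(4.1427,7.5767) cross=66.575; C₋=(5.5393,-8.3081) cross=-66.575
  mode + wants cross > 0 → take C=(4.1427,7.5767) (cross=66.575)
ex = (C−B)/|BC| = (0.3845,0.9231); ey = (-0.9231,0.3845)
P = B + 1.08·ex + 2.22·ey = (-0.9520,1.1192)

-0.95 1.12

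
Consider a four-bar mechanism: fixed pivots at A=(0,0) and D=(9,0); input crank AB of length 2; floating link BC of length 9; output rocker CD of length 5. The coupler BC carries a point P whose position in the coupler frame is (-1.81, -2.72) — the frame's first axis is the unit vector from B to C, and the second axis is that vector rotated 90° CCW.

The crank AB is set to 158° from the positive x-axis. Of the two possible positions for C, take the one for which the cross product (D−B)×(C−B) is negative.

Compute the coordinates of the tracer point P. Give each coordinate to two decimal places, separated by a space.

-4.81 -0.65

A=(0,0), D=(9.00,0)
B = A + 2.00·(cos158°, sin158°) = (-1.8544, 0.7492)
|BD| = 10.8802
circle(B,9.00) ∩ circle(D,5.00): a=8.0136, h=4.0966
  candidates: C₊=(6.4223,4.2843) cross=44.572; C₋=(5.8581,-3.8895) cross=-44.572
  mode - wants cross < 0 → take C=(5.8581,-3.8895) (cross=-44.572)
ex = (C−B)/|BC| = (0.8569,-0.5154); ey = (0.5154,0.8569)
P = B + -1.81·ex + -2.72·ey = (-4.8074,-0.6488)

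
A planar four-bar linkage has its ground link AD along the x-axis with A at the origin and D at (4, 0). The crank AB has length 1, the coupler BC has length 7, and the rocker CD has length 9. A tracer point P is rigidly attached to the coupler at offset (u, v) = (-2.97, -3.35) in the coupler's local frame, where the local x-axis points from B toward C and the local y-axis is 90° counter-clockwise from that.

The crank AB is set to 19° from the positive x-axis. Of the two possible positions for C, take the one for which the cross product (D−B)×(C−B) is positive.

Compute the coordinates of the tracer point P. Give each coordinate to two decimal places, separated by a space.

A=(0,0), D=(4.00,0)
B = A + 1.00·(cos19°, sin19°) = (0.9455, 0.3256)
|BD| = 3.0718
circle(B,7.00) ∩ circle(D,9.00): a=-3.6728, h=5.9591
  candidates: C₊=(-2.0750,6.6403) cross=18.305; C₋=(-3.3382,-5.2107) cross=-18.305
  mode + wants cross > 0 → take C=(-2.0750,6.6403) (cross=18.305)
ex = (C−B)/|BC| = (-0.4315,0.9021); ey = (-0.9021,-0.4315)
P = B + -2.97·ex + -3.35·ey = (5.2492,-0.9082)

5.25 -0.91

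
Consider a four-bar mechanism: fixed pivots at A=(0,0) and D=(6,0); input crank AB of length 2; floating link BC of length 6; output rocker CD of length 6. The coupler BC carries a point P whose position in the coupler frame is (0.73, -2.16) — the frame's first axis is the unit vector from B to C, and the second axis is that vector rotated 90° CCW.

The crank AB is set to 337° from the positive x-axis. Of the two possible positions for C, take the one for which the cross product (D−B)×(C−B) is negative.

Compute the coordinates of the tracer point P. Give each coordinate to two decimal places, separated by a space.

A=(0,0), D=(6.00,0)
B = A + 2.00·(cos337°, sin337°) = (1.8410, -0.7815)
|BD| = 4.2318
circle(B,6.00) ∩ circle(D,6.00): a=2.1159, h=5.6145
  candidates: C₊=(2.8837,5.1272) cross=23.759; C₋=(4.9573,-5.9087) cross=-23.759
  mode - wants cross < 0 → take C=(4.9573,-5.9087) (cross=-23.759)
ex = (C−B)/|BC| = (0.5194,-0.8545); ey = (0.8545,0.5194)
P = B + 0.73·ex + -2.16·ey = (0.3744,-2.5271)

0.37 -2.53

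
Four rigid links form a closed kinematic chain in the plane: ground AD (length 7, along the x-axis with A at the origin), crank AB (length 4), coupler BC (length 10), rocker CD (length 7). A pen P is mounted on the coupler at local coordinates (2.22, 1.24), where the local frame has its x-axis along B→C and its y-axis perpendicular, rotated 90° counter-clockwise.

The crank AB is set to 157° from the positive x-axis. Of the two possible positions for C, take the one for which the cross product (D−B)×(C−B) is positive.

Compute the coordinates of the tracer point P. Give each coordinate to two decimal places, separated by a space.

A=(0,0), D=(7.00,0)
B = A + 4.00·(cos157°, sin157°) = (-3.6820, 1.5629)
|BD| = 10.7958
circle(B,10.00) ∩ circle(D,7.00): a=7.7599, h=6.3074
  candidates: C₊=(4.9093,6.6805) cross=68.093; C₋=(3.0830,-5.8015) cross=-68.093
  mode + wants cross > 0 → take C=(4.9093,6.6805) (cross=68.093)
ex = (C−B)/|BC| = (0.8591,0.5118); ey = (-0.5118,0.8591)
P = B + 2.22·ex + 1.24·ey = (-2.4093,3.7643)

-2.41 3.76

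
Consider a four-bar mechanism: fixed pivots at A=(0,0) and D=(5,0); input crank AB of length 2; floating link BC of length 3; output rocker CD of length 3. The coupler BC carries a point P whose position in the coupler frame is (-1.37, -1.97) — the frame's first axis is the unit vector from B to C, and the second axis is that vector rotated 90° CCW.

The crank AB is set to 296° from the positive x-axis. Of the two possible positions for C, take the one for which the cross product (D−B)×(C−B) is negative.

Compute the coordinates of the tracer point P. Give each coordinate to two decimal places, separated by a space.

A=(0,0), D=(5.00,0)
B = A + 2.00·(cos296°, sin296°) = (0.8767, -1.7976)
|BD| = 4.4981
circle(B,3.00) ∩ circle(D,3.00): a=2.2490, h=1.9854
  candidates: C₊=(2.1449,0.9212) cross=8.931; C₋=(3.7318,-2.7188) cross=-8.931
  mode - wants cross < 0 → take C=(3.7318,-2.7188) (cross=-8.931)
ex = (C−B)/|BC| = (0.9517,-0.3071); ey = (0.3071,0.9517)
P = B + -1.37·ex + -1.97·ey = (-1.0320,-3.2517)

-1.03 -3.25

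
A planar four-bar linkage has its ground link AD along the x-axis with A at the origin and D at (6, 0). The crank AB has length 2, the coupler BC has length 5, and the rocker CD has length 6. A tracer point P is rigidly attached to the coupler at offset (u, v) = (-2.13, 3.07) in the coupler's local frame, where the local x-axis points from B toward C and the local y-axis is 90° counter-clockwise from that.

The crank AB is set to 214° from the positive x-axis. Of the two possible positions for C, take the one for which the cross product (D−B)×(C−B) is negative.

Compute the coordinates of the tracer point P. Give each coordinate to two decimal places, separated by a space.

-1.15 2.58

A=(0,0), D=(6.00,0)
B = A + 2.00·(cos214°, sin214°) = (-1.6581, -1.1184)
|BD| = 7.7393
circle(B,5.00) ∩ circle(D,6.00): a=3.1590, h=3.8757
  candidates: C₊=(0.9077,3.1731) cross=29.995; C₋=(2.0278,-4.4969) cross=-29.995
  mode - wants cross < 0 → take C=(2.0278,-4.4969) (cross=-29.995)
ex = (C−B)/|BC| = (0.7372,-0.6757); ey = (0.6757,0.7372)
P = B + -2.13·ex + 3.07·ey = (-1.1539,2.5840)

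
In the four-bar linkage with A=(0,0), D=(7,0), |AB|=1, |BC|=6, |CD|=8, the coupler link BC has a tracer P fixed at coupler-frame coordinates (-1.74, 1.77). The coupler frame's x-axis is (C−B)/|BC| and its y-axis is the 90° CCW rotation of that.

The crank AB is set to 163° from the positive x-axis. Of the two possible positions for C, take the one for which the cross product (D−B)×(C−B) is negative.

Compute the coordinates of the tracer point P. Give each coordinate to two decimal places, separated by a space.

A=(0,0), D=(7.00,0)
B = A + 1.00·(cos163°, sin163°) = (-0.9563, 0.2924)
|BD| = 7.9617
circle(B,6.00) ∩ circle(D,8.00): a=2.2224, h=5.5732
  candidates: C₊=(1.4693,5.7802) cross=44.372; C₋=(1.0599,-5.3587) cross=-44.372
  mode - wants cross < 0 → take C=(1.0599,-5.3587) (cross=-44.372)
ex = (C−B)/|BC| = (0.3360,-0.9418); ey = (0.9418,0.3360)
P = B + -1.74·ex + 1.77·ey = (0.1261,2.5260)

0.13 2.53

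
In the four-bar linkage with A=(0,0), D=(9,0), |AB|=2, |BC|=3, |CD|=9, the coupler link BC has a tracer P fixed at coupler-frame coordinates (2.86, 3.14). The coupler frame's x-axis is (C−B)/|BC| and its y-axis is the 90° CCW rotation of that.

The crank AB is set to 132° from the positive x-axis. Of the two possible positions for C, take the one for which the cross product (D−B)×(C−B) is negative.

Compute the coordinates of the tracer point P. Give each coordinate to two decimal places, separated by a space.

2.78 0.44

A=(0,0), D=(9.00,0)
B = A + 2.00·(cos132°, sin132°) = (-1.3383, 1.4863)
|BD| = 10.4446
circle(B,3.00) ∩ circle(D,9.00): a=1.7755, h=2.4182
  candidates: C₊=(0.7633,3.6272) cross=25.257; C₋=(0.0751,-1.1599) cross=-25.257
  mode - wants cross < 0 → take C=(0.0751,-1.1599) (cross=-25.257)
ex = (C−B)/|BC| = (0.4711,-0.8821); ey = (0.8821,0.4711)
P = B + 2.86·ex + 3.14·ey = (2.7788,0.4428)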